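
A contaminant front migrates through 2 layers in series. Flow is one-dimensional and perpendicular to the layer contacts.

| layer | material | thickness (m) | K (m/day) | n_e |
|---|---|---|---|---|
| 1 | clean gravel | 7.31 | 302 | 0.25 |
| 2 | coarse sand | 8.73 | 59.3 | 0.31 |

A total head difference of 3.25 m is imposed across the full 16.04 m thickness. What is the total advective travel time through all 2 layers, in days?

0.239

With flow normal to the layers, continuity requires the same specific discharge q through every layer.
Σ(b_i/K_i) = 7.31/302 + 8.73/59.3 = 0.1714 d.
q = Δh / Σ(b_i/K_i) = 3.25 / 0.1714 = 18.96 m/day.
In each layer the seepage velocity is v_i = q/n_i, so the layer transit time is t_i = b_i·n_i / q:
  layer 1 (clean gravel): t_1 = 7.31 × 0.25 / 18.96 = 0.09639 d
  layer 2 (coarse sand): t_2 = 8.73 × 0.31 / 18.96 = 0.1427 d
Total t = Σ t_i = 0.2391 days.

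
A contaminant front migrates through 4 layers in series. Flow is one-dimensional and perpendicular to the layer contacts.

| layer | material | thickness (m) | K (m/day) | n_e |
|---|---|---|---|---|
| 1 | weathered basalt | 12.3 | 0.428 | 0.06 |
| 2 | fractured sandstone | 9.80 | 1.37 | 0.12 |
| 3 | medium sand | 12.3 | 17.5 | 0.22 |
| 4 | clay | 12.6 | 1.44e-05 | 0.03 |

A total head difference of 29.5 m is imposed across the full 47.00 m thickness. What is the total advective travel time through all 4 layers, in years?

With flow normal to the layers, continuity requires the same specific discharge q through every layer.
Σ(b_i/K_i) = 12.3/0.428 + 9.80/1.37 + 12.3/17.5 + 12.6/1.44e-05 = 8.750e+05 d.
q = Δh / Σ(b_i/K_i) = 29.5 / 8.750e+05 = 3.371e-05 m/day.
In each layer the seepage velocity is v_i = q/n_i, so the layer transit time is t_i = b_i·n_i / q:
  layer 1 (weathered basalt): t_1 = 12.3 × 0.06 / 3.371e-05 = 21891 d
  layer 2 (fractured sandstone): t_2 = 9.80 × 0.12 / 3.371e-05 = 34883 d
  layer 3 (medium sand): t_3 = 12.3 × 0.22 / 3.371e-05 = 80266 d
  layer 4 (clay): t_4 = 12.6 × 0.03 / 3.371e-05 = 11212 d
Total t = Σ t_i = 1.483e+05 days = 405.9 years.

406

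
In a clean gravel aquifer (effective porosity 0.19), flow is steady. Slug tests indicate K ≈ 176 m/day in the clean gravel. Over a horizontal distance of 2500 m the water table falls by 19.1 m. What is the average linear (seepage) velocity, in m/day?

7.08

Hydraulic gradient i = Δh / L = 19.1 / 2500 = 0.007640.
Darcy flux q = K · i = 176.0 × 0.007640 = 1.345 m/day.
Seepage velocity v = q / n_e = 1.345 / 0.19 = 7.077 m/day.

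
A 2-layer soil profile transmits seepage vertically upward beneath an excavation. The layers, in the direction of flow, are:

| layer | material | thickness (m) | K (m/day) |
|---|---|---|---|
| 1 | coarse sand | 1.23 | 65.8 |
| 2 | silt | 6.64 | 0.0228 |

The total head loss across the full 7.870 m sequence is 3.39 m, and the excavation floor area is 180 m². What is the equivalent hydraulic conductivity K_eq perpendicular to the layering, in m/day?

0.0270

Flow is perpendicular to layering, so the layers act in series and the equivalent K is the thickness-weighted harmonic mean.
Total thickness L = 1.23 + 6.64 = 7.870 m.
Σ(b_i/K_i) = 1.23/65.8 + 6.64/0.0228 = 291.2 d.
K_eq = L / Σ(b_i/K_i) = 7.870 / 291.2 = 0.02702 m/day.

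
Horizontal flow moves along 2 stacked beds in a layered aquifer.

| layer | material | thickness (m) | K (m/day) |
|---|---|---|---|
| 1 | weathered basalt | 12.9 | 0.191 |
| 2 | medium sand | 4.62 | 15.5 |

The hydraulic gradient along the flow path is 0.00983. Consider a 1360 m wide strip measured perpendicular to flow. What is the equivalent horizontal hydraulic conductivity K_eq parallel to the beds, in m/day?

4.23

Flow is parallel to layering, so each bed carries its own Darcy discharge and the transmissivities add.
Σ(K_i·b_i) = 0.191×12.9 + 15.5×4.62 = 74.07 m²/day.
Total thickness b = 17.52 m, so K_eq = Σ(K_i·b_i)/b = 4.228 m/day.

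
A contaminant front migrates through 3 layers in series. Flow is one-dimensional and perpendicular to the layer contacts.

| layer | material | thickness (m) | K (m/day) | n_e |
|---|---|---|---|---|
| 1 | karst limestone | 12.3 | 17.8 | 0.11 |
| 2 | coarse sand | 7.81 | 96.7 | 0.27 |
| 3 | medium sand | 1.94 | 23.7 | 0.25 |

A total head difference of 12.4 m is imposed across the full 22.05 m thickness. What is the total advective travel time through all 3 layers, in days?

0.272

With flow normal to the layers, continuity requires the same specific discharge q through every layer.
Σ(b_i/K_i) = 12.3/17.8 + 7.81/96.7 + 1.94/23.7 = 0.8536 d.
q = Δh / Σ(b_i/K_i) = 12.4 / 0.8536 = 14.53 m/day.
In each layer the seepage velocity is v_i = q/n_i, so the layer transit time is t_i = b_i·n_i / q:
  layer 1 (karst limestone): t_1 = 12.3 × 0.11 / 14.53 = 0.09314 d
  layer 2 (coarse sand): t_2 = 7.81 × 0.27 / 14.53 = 0.1452 d
  layer 3 (medium sand): t_3 = 1.94 × 0.25 / 14.53 = 0.03339 d
Total t = Σ t_i = 0.2717 days.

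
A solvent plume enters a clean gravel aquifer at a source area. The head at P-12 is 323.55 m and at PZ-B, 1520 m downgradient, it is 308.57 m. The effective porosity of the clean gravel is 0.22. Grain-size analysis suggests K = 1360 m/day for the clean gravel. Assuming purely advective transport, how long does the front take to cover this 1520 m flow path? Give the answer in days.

Hydraulic gradient i = (323.55 − 308.57) / 1520 = 14.98 / 1520 = 0.009855.
Darcy flux q = K · i = 1360 × 0.009855 = 13.40 m/day.
Seepage velocity v = q / n_e = 13.40 / 0.22 = 60.92 m/day.
Travel time t = L / v = 1520 / 60.92 = 24.95 days.

24.9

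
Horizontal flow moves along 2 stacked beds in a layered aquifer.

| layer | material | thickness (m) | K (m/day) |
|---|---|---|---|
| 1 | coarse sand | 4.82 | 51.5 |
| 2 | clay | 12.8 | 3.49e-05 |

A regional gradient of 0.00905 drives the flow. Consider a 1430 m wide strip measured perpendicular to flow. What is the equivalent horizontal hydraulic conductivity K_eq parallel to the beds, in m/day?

14.1

Flow is parallel to layering, so each bed carries its own Darcy discharge and the transmissivities add.
Σ(K_i·b_i) = 51.5×4.82 + 3.49e-05×12.8 = 248.2 m²/day.
Total thickness b = 17.62 m, so K_eq = Σ(K_i·b_i)/b = 14.09 m/day.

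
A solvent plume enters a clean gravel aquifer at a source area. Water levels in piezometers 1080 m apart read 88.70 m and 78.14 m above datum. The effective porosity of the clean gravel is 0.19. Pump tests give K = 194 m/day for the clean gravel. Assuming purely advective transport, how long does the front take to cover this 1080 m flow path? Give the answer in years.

0.296

Hydraulic gradient i = (88.70 − 78.14) / 1080 = 10.56 / 1080 = 0.009778.
Darcy flux q = K · i = 194.0 × 0.009778 = 1.897 m/day.
Seepage velocity v = q / n_e = 1.897 / 0.19 = 9.984 m/day.
Travel time t = L / v = 1080 / 9.984 = 108.2 days = 0.2962 years.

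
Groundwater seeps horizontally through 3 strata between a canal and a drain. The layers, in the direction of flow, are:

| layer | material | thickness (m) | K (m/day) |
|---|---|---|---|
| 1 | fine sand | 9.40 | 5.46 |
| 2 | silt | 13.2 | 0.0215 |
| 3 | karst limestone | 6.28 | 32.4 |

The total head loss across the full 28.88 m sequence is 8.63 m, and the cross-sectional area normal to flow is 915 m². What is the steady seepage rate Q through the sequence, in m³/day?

Flow is perpendicular to layering, so the layers act in series and the equivalent K is the thickness-weighted harmonic mean.
Total thickness L = 9.40 + 13.2 + 6.28 = 28.88 m.
Σ(b_i/K_i) = 9.40/5.46 + 13.2/0.0215 + 6.28/32.4 = 615.9 d.
K_eq = L / Σ(b_i/K_i) = 28.88 / 615.9 = 0.04689 m/day.
Q = K_eq · A · (Δh/L) = 0.04689 × 915 × (8.63/28.88) = 12.82 m³/day.

12.8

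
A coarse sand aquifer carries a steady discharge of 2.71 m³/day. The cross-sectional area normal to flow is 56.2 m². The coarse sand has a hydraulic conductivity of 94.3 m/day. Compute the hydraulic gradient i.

0.000511

From Q = K·A·i, i = Q / (K·A) = 2.71 / (94.30 × 56.20) = 0.0005114.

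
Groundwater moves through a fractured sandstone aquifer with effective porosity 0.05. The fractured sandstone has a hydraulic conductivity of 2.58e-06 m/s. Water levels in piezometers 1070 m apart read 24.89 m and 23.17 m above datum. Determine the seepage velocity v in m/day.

0.00717

Convert K: 2.58e-06 m/s × 86400 = 0.2229 m/day.
Hydraulic gradient i = (24.89 − 23.17) / 1070 = 1.72 / 1070 = 0.001607.
Darcy flux q = K · i = 0.2229 × 0.001607 = 0.0003583 m/day.
Seepage velocity v = q / n_e = 0.0003583 / 0.05 = 0.007167 m/day.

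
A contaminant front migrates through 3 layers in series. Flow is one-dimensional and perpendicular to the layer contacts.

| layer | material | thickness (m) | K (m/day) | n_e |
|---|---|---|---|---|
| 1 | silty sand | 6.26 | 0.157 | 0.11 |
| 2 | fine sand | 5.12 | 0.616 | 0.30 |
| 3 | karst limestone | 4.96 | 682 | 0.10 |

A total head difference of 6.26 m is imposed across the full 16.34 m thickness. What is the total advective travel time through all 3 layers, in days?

With flow normal to the layers, continuity requires the same specific discharge q through every layer.
Σ(b_i/K_i) = 6.26/0.157 + 5.12/0.616 + 4.96/682 = 48.19 d.
q = Δh / Σ(b_i/K_i) = 6.26 / 48.19 = 0.1299 m/day.
In each layer the seepage velocity is v_i = q/n_i, so the layer transit time is t_i = b_i·n_i / q:
  layer 1 (silty sand): t_1 = 6.26 × 0.11 / 0.1299 = 5.301 d
  layer 2 (fine sand): t_2 = 5.12 × 0.30 / 0.1299 = 11.82 d
  layer 3 (karst limestone): t_3 = 4.96 × 0.10 / 0.1299 = 3.818 d
Total t = Σ t_i = 20.94 days.

20.9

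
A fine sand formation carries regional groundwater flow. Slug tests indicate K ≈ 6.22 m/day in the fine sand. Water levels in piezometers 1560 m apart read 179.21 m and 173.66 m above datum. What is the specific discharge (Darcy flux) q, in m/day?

Hydraulic gradient i = (179.21 − 173.66) / 1560 = 5.55 / 1560 = 0.003558.
Specific discharge q = K · i = 6.220 × 0.003558 = 0.02213 m/day.

0.0221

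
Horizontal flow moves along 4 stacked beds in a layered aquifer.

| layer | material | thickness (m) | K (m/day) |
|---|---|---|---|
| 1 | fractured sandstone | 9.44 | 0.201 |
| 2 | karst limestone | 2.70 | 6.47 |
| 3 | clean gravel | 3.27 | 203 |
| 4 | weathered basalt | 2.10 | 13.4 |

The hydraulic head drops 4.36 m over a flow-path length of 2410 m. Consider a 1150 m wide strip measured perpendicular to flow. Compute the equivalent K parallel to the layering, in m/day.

40.6

Flow is parallel to layering, so each bed carries its own Darcy discharge and the transmissivities add.
Σ(K_i·b_i) = 0.201×9.44 + 6.47×2.70 + 203×3.27 + 13.4×2.10 = 711.3 m²/day.
Total thickness b = 17.51 m, so K_eq = Σ(K_i·b_i)/b = 40.62 m/day.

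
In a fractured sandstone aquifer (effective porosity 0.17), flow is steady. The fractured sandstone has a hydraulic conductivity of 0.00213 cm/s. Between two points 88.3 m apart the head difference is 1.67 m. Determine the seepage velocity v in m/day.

Convert K: 0.00213 cm/s × 864 = 1.840 m/day.
Hydraulic gradient i = Δh / L = 1.67 / 88.3 = 0.01891.
Darcy flux q = K · i = 1.840 × 0.01891 = 0.03481 m/day.
Seepage velocity v = q / n_e = 0.03481 / 0.17 = 0.2047 m/day.

0.205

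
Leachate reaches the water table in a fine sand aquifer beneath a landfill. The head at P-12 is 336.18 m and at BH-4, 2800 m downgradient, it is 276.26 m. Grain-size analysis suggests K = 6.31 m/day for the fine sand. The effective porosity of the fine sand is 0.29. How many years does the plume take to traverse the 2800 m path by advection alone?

16.5

Hydraulic gradient i = (336.18 − 276.26) / 2800 = 59.92 / 2800 = 0.02140.
Darcy flux q = K · i = 6.310 × 0.02140 = 0.1350 m/day.
Seepage velocity v = q / n_e = 0.1350 / 0.29 = 0.4656 m/day.
Travel time t = L / v = 2800 / 0.4656 = 6013 days = 16.46 years.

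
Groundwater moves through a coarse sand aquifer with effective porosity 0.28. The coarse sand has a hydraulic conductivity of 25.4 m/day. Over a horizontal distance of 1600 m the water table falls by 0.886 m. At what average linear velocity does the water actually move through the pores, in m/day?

0.0502

Hydraulic gradient i = Δh / L = 0.886 / 1600 = 0.0005537.
Darcy flux q = K · i = 25.40 × 0.0005537 = 0.01407 m/day.
Seepage velocity v = q / n_e = 0.01407 / 0.28 = 0.05023 m/day.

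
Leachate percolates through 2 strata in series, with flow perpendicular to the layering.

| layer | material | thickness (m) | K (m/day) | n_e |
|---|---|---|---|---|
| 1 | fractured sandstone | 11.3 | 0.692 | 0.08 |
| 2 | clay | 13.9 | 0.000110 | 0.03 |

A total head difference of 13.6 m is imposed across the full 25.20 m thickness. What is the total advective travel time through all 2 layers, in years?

33.6

With flow normal to the layers, continuity requires the same specific discharge q through every layer.
Σ(b_i/K_i) = 11.3/0.692 + 13.9/0.000110 = 1.264e+05 d.
q = Δh / Σ(b_i/K_i) = 13.6 / 1.264e+05 = 0.0001076 m/day.
In each layer the seepage velocity is v_i = q/n_i, so the layer transit time is t_i = b_i·n_i / q:
  layer 1 (fractured sandstone): t_1 = 11.3 × 0.08 / 0.0001076 = 8401 d
  layer 2 (clay): t_2 = 13.9 × 0.03 / 0.0001076 = 3875 d
Total t = Σ t_i = 12276 days = 33.61 years.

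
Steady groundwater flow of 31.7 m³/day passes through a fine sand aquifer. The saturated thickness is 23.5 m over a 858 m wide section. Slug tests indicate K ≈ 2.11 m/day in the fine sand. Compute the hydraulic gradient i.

0.000745

Cross-sectional area A = 858 × 23.5 = 20163 m².
From Q = K·A·i, i = Q / (K·A) = 31.7 / (2.110 × 20163) = 0.0007451.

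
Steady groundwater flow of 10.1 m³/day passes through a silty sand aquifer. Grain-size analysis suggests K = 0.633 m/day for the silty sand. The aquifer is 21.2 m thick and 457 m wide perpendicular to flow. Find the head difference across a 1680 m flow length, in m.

Cross-sectional area A = 457 × 21.2 = 9688 m².
From Q = K·A·i, i = Q / (K·A) = 10.1 / (0.6330 × 9688) = 0.001647.
Head loss Δh = i · L = 0.001647 × 1680 = 2.767 m.

2.77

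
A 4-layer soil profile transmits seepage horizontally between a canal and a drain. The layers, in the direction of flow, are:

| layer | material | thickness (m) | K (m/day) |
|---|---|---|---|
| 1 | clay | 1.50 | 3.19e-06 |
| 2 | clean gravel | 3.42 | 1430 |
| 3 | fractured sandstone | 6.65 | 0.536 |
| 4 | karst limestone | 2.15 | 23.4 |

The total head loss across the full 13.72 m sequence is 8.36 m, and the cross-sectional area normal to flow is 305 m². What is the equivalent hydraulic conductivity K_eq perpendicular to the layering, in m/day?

Flow is perpendicular to layering, so the layers act in series and the equivalent K is the thickness-weighted harmonic mean.
Total thickness L = 1.50 + 3.42 + 6.65 + 2.15 = 13.72 m.
Σ(b_i/K_i) = 1.50/3.19e-06 + 3.42/1430 + 6.65/0.536 + 2.15/23.4 = 4.702e+05 d.
K_eq = L / Σ(b_i/K_i) = 13.72 / 4.702e+05 = 2.918e-05 m/day.

2.92e-05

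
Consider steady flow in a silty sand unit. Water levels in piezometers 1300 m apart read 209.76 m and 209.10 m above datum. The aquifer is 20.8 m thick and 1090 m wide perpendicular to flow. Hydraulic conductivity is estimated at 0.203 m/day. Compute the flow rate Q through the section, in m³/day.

2.34

Cross-sectional area A = 1090 × 20.8 = 22672 m².
Hydraulic gradient i = (209.76 − 209.10) / 1300 = 0.66 / 1300 = 0.0005077.
Darcy's law: Q = K · A · i = 0.2030 × 22672 × 0.0005077 = 2.337 m³/day.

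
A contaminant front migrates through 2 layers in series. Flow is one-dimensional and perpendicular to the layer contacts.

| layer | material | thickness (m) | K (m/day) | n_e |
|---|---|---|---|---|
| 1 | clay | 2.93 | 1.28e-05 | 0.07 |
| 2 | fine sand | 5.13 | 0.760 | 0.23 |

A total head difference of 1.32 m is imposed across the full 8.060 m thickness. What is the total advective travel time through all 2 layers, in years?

658

With flow normal to the layers, continuity requires the same specific discharge q through every layer.
Σ(b_i/K_i) = 2.93/1.28e-05 + 5.13/0.760 = 2.289e+05 d.
q = Δh / Σ(b_i/K_i) = 1.32 / 2.289e+05 = 5.766e-06 m/day.
In each layer the seepage velocity is v_i = q/n_i, so the layer transit time is t_i = b_i·n_i / q:
  layer 1 (clay): t_1 = 2.93 × 0.07 / 5.766e-06 = 35568 d
  layer 2 (fine sand): t_2 = 5.13 × 0.23 / 5.766e-06 = 2.046e+05 d
Total t = Σ t_i = 2.402e+05 days = 657.6 years.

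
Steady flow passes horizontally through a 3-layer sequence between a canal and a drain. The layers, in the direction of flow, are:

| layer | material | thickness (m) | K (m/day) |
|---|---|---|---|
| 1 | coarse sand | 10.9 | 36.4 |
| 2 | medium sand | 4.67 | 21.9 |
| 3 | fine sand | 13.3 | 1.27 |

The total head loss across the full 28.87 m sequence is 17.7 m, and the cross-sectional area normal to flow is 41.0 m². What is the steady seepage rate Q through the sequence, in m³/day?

66.1

Flow is perpendicular to layering, so the layers act in series and the equivalent K is the thickness-weighted harmonic mean.
Total thickness L = 10.9 + 4.67 + 13.3 = 28.87 m.
Σ(b_i/K_i) = 10.9/36.4 + 4.67/21.9 + 13.3/1.27 = 10.99 d.
K_eq = L / Σ(b_i/K_i) = 28.87 / 10.99 = 2.628 m/day.
Q = K_eq · A · (Δh/L) = 2.628 × 41.0 × (17.7/28.87) = 66.06 m³/day.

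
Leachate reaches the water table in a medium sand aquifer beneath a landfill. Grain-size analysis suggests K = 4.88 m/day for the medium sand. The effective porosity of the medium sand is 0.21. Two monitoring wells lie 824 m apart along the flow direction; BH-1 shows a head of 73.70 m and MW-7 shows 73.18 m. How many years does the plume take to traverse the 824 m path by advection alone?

Hydraulic gradient i = (73.70 − 73.18) / 824 = 0.52 / 824 = 0.0006311.
Darcy flux q = K · i = 4.880 × 0.0006311 = 0.003080 m/day.
Seepage velocity v = q / n_e = 0.003080 / 0.21 = 0.01466 m/day.
Travel time t = L / v = 824 / 0.01466 = 56189 days = 153.8 years.

154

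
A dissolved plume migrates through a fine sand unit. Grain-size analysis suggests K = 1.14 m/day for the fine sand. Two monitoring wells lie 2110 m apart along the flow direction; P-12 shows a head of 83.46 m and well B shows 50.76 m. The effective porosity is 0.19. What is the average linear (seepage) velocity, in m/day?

Hydraulic gradient i = (83.46 − 50.76) / 2110 = 32.7 / 2110 = 0.01550.
Darcy flux q = K · i = 1.140 × 0.01550 = 0.01767 m/day.
Seepage velocity v = q / n_e = 0.01767 / 0.19 = 0.09299 m/day.

0.0930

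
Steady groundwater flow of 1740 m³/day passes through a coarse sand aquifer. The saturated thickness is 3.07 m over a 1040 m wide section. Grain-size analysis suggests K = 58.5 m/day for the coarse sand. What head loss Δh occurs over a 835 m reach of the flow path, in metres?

7.78

Cross-sectional area A = 1040 × 3.07 = 3193 m².
From Q = K·A·i, i = Q / (K·A) = 1740 / (58.50 × 3193) = 0.009316.
Head loss Δh = i · L = 0.009316 × 835 = 7.779 m.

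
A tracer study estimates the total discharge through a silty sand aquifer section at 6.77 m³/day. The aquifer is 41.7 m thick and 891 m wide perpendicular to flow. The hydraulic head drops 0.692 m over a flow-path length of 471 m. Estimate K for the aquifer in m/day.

0.124

Cross-sectional area A = 891 × 41.7 = 37155 m².
Hydraulic gradient i = Δh / L = 0.692 / 471 = 0.001469.
From Q = K·A·i, K = Q / (A·i) = 6.77 / (37155 × 0.001469) = 0.1240 m/day.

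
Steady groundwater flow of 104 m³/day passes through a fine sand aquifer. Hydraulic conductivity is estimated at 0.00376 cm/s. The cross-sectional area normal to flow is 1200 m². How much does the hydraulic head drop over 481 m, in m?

Convert K: 0.00376 cm/s × 864 = 3.249 m/day.
From Q = K·A·i, i = Q / (K·A) = 104 / (3.249 × 1200) = 0.02668.
Head loss Δh = i · L = 0.02668 × 481 = 12.83 m.

12.8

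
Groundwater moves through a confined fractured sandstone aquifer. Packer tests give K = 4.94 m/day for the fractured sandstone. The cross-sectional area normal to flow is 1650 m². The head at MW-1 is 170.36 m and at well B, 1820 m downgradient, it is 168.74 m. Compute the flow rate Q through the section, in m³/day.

Hydraulic gradient i = (170.36 − 168.74) / 1820 = 1.62 / 1820 = 0.0008901.
Darcy's law: Q = K · A · i = 4.940 × 1650 × 0.0008901 = 7.255 m³/day.

7.26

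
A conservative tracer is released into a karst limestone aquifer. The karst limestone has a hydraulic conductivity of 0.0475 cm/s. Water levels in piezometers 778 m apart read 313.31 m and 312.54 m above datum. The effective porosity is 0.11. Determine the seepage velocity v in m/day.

Convert K: 0.0475 cm/s × 864 = 41.04 m/day.
Hydraulic gradient i = (313.31 − 312.54) / 778 = 0.77 / 778 = 0.0009897.
Darcy flux q = K · i = 41.04 × 0.0009897 = 0.04062 m/day.
Seepage velocity v = q / n_e = 0.04062 / 0.11 = 0.3693 m/day.

0.369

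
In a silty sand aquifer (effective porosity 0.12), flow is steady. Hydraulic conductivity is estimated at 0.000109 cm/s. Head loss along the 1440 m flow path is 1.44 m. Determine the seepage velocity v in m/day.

0.000785

Convert K: 0.000109 cm/s × 864 = 0.09418 m/day.
Hydraulic gradient i = Δh / L = 1.44 / 1440 = 0.001000.
Darcy flux q = K · i = 0.09418 × 0.001000 = 9.418e-05 m/day.
Seepage velocity v = q / n_e = 9.418e-05 / 0.12 = 0.0007848 m/day.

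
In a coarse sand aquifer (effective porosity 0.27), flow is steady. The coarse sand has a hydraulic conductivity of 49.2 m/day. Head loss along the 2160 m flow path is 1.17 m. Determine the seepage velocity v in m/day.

Hydraulic gradient i = Δh / L = 1.17 / 2160 = 0.0005417.
Darcy flux q = K · i = 49.20 × 0.0005417 = 0.02665 m/day.
Seepage velocity v = q / n_e = 0.02665 / 0.27 = 0.09870 m/day.

0.0987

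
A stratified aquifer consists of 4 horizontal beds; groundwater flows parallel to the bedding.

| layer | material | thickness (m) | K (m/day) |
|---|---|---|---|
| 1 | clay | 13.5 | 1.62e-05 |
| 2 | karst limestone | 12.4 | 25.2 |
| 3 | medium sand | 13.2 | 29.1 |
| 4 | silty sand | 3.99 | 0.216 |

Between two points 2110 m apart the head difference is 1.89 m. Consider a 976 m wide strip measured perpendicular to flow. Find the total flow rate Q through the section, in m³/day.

Flow is parallel to layering, so each bed carries its own Darcy discharge and the transmissivities add.
Σ(K_i·b_i) = 1.62e-05×13.5 + 25.2×12.4 + 29.1×13.2 + 0.216×3.99 = 697.5 m²/day.
Hydraulic gradient i = Δh / L = 1.89 / 2110 = 0.0008957.
Q = Σ(K_i·b_i) · W · i = 697.5 × 976 × 0.0008957 = 609.7 m³/day.

610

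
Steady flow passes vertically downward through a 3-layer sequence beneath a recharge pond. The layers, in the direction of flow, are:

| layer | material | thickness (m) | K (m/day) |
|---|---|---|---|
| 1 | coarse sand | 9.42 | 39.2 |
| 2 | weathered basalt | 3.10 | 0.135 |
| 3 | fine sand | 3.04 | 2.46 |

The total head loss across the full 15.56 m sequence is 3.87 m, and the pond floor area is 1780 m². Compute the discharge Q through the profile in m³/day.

282

Flow is perpendicular to layering, so the layers act in series and the equivalent K is the thickness-weighted harmonic mean.
Total thickness L = 9.42 + 3.10 + 3.04 = 15.56 m.
Σ(b_i/K_i) = 9.42/39.2 + 3.10/0.135 + 3.04/2.46 = 24.44 d.
K_eq = L / Σ(b_i/K_i) = 15.56 / 24.44 = 0.6367 m/day.
Q = K_eq · A · (Δh/L) = 0.6367 × 1780 × (3.87/15.56) = 281.9 m³/day.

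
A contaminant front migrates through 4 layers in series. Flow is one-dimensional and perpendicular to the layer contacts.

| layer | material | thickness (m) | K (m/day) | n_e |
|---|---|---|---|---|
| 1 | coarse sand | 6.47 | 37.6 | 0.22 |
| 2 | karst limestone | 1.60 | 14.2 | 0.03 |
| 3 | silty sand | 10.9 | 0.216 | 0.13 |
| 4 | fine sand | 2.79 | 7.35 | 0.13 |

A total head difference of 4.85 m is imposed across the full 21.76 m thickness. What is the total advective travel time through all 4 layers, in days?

With flow normal to the layers, continuity requires the same specific discharge q through every layer.
Σ(b_i/K_i) = 6.47/37.6 + 1.60/14.2 + 10.9/0.216 + 2.79/7.35 = 51.13 d.
q = Δh / Σ(b_i/K_i) = 4.85 / 51.13 = 0.09486 m/day.
In each layer the seepage velocity is v_i = q/n_i, so the layer transit time is t_i = b_i·n_i / q:
  layer 1 (coarse sand): t_1 = 6.47 × 0.22 / 0.09486 = 15.01 d
  layer 2 (karst limestone): t_2 = 1.60 × 0.03 / 0.09486 = 0.5060 d
  layer 3 (silty sand): t_3 = 10.9 × 0.13 / 0.09486 = 14.94 d
  layer 4 (fine sand): t_4 = 2.79 × 0.13 / 0.09486 = 3.823 d
Total t = Σ t_i = 34.27 days.

34.3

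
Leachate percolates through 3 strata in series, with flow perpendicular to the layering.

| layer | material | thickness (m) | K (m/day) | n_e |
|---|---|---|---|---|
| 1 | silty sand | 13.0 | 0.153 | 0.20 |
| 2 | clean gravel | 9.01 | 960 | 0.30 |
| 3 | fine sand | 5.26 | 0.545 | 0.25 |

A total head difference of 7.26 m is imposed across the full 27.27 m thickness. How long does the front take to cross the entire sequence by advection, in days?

With flow normal to the layers, continuity requires the same specific discharge q through every layer.
Σ(b_i/K_i) = 13.0/0.153 + 9.01/960 + 5.26/0.545 = 94.63 d.
q = Δh / Σ(b_i/K_i) = 7.26 / 94.63 = 0.07672 m/day.
In each layer the seepage velocity is v_i = q/n_i, so the layer transit time is t_i = b_i·n_i / q:
  layer 1 (silty sand): t_1 = 13.0 × 0.20 / 0.07672 = 33.89 d
  layer 2 (clean gravel): t_2 = 9.01 × 0.30 / 0.07672 = 35.23 d
  layer 3 (fine sand): t_3 = 5.26 × 0.25 / 0.07672 = 17.14 d
Total t = Σ t_i = 86.26 days.

86.3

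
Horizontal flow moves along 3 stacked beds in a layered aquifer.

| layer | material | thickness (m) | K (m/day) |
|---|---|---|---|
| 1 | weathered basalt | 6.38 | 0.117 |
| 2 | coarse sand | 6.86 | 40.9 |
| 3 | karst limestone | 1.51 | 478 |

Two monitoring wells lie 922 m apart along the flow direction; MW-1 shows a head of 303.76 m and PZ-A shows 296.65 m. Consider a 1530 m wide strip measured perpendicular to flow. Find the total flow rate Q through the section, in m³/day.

Flow is parallel to layering, so each bed carries its own Darcy discharge and the transmissivities add.
Σ(K_i·b_i) = 0.117×6.38 + 40.9×6.86 + 478×1.51 = 1003 m²/day.
Hydraulic gradient i = (303.76 − 296.65) / 922 = 7.11 / 922 = 0.007711.
Q = Σ(K_i·b_i) · W · i = 1003 × 1530 × 0.007711 = 11835 m³/day.

11800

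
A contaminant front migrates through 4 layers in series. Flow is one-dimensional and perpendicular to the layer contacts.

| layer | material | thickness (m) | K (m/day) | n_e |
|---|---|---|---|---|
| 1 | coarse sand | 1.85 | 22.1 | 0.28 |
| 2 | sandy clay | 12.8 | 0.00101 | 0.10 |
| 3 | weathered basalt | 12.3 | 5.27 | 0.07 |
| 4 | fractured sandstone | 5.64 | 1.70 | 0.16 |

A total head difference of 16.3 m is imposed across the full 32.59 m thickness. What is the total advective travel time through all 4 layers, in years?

With flow normal to the layers, continuity requires the same specific discharge q through every layer.
Σ(b_i/K_i) = 1.85/22.1 + 12.8/0.00101 + 12.3/5.27 + 5.64/1.70 = 12679 d.
q = Δh / Σ(b_i/K_i) = 16.3 / 12679 = 0.001286 m/day.
In each layer the seepage velocity is v_i = q/n_i, so the layer transit time is t_i = b_i·n_i / q:
  layer 1 (coarse sand): t_1 = 1.85 × 0.28 / 0.001286 = 402.9 d
  layer 2 (sandy clay): t_2 = 12.8 × 0.10 / 0.001286 = 995.7 d
  layer 3 (weathered basalt): t_3 = 12.3 × 0.07 / 0.001286 = 669.7 d
  layer 4 (fractured sandstone): t_4 = 5.64 × 0.16 / 0.001286 = 701.9 d
Total t = Σ t_i = 2770 days = 7.585 years.

7.58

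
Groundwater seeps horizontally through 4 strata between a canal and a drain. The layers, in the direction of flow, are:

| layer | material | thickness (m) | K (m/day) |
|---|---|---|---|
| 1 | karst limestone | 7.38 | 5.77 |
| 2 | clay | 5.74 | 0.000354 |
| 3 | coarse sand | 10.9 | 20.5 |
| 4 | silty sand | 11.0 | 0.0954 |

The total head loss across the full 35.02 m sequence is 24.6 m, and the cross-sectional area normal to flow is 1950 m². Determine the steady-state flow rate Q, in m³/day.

Flow is perpendicular to layering, so the layers act in series and the equivalent K is the thickness-weighted harmonic mean.
Total thickness L = 7.38 + 5.74 + 10.9 + 11.0 = 35.02 m.
Σ(b_i/K_i) = 7.38/5.77 + 5.74/0.000354 + 10.9/20.5 + 11.0/0.0954 = 16332 d.
K_eq = L / Σ(b_i/K_i) = 35.02 / 16332 = 0.002144 m/day.
Q = K_eq · A · (Δh/L) = 0.002144 × 1950 × (24.6/35.02) = 2.937 m³/day.

2.94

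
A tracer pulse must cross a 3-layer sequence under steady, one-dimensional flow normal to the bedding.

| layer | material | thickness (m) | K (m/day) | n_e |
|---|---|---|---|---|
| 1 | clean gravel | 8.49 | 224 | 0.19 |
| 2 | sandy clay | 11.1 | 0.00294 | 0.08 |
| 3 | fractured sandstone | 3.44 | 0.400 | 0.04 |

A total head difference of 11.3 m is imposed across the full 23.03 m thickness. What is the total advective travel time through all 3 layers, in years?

2.42

With flow normal to the layers, continuity requires the same specific discharge q through every layer.
Σ(b_i/K_i) = 8.49/224 + 11.1/0.00294 + 3.44/0.400 = 3784 d.
q = Δh / Σ(b_i/K_i) = 11.3 / 3784 = 0.002986 m/day.
In each layer the seepage velocity is v_i = q/n_i, so the layer transit time is t_i = b_i·n_i / q:
  layer 1 (clean gravel): t_1 = 8.49 × 0.19 / 0.002986 = 540.2 d
  layer 2 (sandy clay): t_2 = 11.1 × 0.08 / 0.002986 = 297.4 d
  layer 3 (fractured sandstone): t_3 = 3.44 × 0.04 / 0.002986 = 46.08 d
Total t = Σ t_i = 883.6 days = 2.419 years.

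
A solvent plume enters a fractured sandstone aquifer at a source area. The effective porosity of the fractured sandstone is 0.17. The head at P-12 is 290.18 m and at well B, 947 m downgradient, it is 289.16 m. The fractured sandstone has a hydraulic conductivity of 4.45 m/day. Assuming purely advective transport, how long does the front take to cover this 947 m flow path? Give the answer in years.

Hydraulic gradient i = (290.18 − 289.16) / 947 = 1.02 / 947 = 0.001077.
Darcy flux q = K · i = 4.450 × 0.001077 = 0.004793 m/day.
Seepage velocity v = q / n_e = 0.004793 / 0.17 = 0.02819 m/day.
Travel time t = L / v = 947 / 0.02819 = 33588 days = 91.96 years.

92.0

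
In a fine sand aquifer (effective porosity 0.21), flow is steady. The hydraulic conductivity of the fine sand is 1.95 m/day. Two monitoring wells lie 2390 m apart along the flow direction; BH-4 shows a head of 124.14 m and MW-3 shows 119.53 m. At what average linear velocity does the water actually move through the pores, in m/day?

Hydraulic gradient i = (124.14 − 119.53) / 2390 = 4.61 / 2390 = 0.001929.
Darcy flux q = K · i = 1.950 × 0.001929 = 0.003761 m/day.
Seepage velocity v = q / n_e = 0.003761 / 0.21 = 0.01791 m/day.

0.0179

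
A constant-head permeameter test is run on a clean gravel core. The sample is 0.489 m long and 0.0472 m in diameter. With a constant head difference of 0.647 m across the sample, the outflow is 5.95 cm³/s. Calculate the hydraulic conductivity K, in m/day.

222

Cross-sectional area A = π·(d/2)² = π × (0.0472/2)² = 0.001750 m².
Convert discharge: 5.95 cm³/s = 5.950e-06 m³/s.
Darcy's law rearranged: K = Q·L / (A·Δh) = 5.950e-06 × 0.489 / (0.001750 × 0.647) = 0.002570 m/s = 222.1 m/day.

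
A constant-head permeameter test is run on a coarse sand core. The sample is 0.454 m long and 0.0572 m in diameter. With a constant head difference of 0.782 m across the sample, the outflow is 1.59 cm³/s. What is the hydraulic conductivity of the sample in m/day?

31.0

Cross-sectional area A = π·(d/2)² = π × (0.0572/2)² = 0.002570 m².
Convert discharge: 1.59 cm³/s = 1.590e-06 m³/s.
Darcy's law rearranged: K = Q·L / (A·Δh) = 1.590e-06 × 0.454 / (0.002570 × 0.782) = 0.0003592 m/s = 31.04 m/day.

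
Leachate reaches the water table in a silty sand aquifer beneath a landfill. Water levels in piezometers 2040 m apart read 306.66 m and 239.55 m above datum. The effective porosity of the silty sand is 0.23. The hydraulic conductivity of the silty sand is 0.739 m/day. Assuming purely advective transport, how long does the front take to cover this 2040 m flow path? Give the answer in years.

52.8

Hydraulic gradient i = (306.66 − 239.55) / 2040 = 67.11 / 2040 = 0.03290.
Darcy flux q = K · i = 0.7390 × 0.03290 = 0.02431 m/day.
Seepage velocity v = q / n_e = 0.02431 / 0.23 = 0.1057 m/day.
Travel time t = L / v = 2040 / 0.1057 = 19300 days = 52.84 years.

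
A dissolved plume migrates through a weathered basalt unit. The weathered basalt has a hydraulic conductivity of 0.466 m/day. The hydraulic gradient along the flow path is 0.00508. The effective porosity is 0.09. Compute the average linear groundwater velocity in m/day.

0.0263

Hydraulic gradient i = 0.00508.
Darcy flux q = K · i = 0.4660 × 0.005080 = 0.002367 m/day.
Seepage velocity v = q / n_e = 0.002367 / 0.09 = 0.02630 m/day.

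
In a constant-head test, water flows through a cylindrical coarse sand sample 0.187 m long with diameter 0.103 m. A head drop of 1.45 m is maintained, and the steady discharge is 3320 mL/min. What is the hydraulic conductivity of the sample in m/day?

74.0

Cross-sectional area A = π·(d/2)² = π × (0.103/2)² = 0.008332 m².
Convert discharge: 3320 mL/min = 5.533e-05 m³/s.
Darcy's law rearranged: K = Q·L / (A·Δh) = 5.533e-05 × 0.187 / (0.008332 × 1.45) = 0.0008564 m/s = 74.00 m/day.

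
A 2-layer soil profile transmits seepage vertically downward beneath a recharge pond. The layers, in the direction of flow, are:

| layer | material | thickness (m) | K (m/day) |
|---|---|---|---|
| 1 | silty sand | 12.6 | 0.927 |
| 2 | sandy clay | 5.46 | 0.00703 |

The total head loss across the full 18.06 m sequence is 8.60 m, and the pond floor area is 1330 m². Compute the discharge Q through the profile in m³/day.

Flow is perpendicular to layering, so the layers act in series and the equivalent K is the thickness-weighted harmonic mean.
Total thickness L = 12.6 + 5.46 = 18.06 m.
Σ(b_i/K_i) = 12.6/0.927 + 5.46/0.00703 = 790.3 d.
K_eq = L / Σ(b_i/K_i) = 18.06 / 790.3 = 0.02285 m/day.
Q = K_eq · A · (Δh/L) = 0.02285 × 1330 × (8.60/18.06) = 14.47 m³/day.

14.5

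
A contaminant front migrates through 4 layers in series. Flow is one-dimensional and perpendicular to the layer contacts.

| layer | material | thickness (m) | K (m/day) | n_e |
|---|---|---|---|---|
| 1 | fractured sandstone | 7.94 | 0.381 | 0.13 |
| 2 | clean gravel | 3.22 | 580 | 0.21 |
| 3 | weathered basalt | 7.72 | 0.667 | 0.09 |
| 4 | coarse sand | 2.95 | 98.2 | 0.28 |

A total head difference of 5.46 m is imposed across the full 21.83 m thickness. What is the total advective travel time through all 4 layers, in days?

19.2

With flow normal to the layers, continuity requires the same specific discharge q through every layer.
Σ(b_i/K_i) = 7.94/0.381 + 3.22/580 + 7.72/0.667 + 2.95/98.2 = 32.45 d.
q = Δh / Σ(b_i/K_i) = 5.46 / 32.45 = 0.1683 m/day.
In each layer the seepage velocity is v_i = q/n_i, so the layer transit time is t_i = b_i·n_i / q:
  layer 1 (fractured sandstone): t_1 = 7.94 × 0.13 / 0.1683 = 6.135 d
  layer 2 (clean gravel): t_2 = 3.22 × 0.21 / 0.1683 = 4.019 d
  layer 3 (weathered basalt): t_3 = 7.72 × 0.09 / 0.1683 = 4.129 d
  layer 4 (coarse sand): t_4 = 2.95 × 0.28 / 0.1683 = 4.909 d
Total t = Σ t_i = 19.19 days.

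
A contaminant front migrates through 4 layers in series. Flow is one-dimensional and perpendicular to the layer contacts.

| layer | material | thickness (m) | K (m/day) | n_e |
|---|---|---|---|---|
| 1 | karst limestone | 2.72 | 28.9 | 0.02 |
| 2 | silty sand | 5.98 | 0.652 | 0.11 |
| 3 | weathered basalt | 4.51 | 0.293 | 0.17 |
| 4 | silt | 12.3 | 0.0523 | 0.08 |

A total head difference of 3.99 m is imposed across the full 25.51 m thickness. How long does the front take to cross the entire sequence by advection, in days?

160

With flow normal to the layers, continuity requires the same specific discharge q through every layer.
Σ(b_i/K_i) = 2.72/28.9 + 5.98/0.652 + 4.51/0.293 + 12.3/0.0523 = 259.8 d.
q = Δh / Σ(b_i/K_i) = 3.99 / 259.8 = 0.01536 m/day.
In each layer the seepage velocity is v_i = q/n_i, so the layer transit time is t_i = b_i·n_i / q:
  layer 1 (karst limestone): t_1 = 2.72 × 0.02 / 0.01536 = 3.543 d
  layer 2 (silty sand): t_2 = 5.98 × 0.11 / 0.01536 = 42.84 d
  layer 3 (weathered basalt): t_3 = 4.51 × 0.17 / 0.01536 = 49.93 d
  layer 4 (silt): t_4 = 12.3 × 0.08 / 0.01536 = 64.08 d
Total t = Σ t_i = 160.4 days.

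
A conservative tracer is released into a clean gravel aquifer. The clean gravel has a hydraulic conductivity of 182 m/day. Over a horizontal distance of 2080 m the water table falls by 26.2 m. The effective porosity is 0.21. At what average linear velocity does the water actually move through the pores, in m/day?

Hydraulic gradient i = Δh / L = 26.2 / 2080 = 0.01260.
Darcy flux q = K · i = 182.0 × 0.01260 = 2.292 m/day.
Seepage velocity v = q / n_e = 2.292 / 0.21 = 10.92 m/day.

10.9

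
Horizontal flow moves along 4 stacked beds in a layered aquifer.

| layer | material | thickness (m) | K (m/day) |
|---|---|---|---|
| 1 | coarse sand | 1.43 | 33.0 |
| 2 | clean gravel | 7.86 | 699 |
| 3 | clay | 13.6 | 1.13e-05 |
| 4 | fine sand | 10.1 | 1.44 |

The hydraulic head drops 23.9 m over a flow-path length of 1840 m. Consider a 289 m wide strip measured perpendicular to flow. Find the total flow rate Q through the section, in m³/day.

Flow is parallel to layering, so each bed carries its own Darcy discharge and the transmissivities add.
Σ(K_i·b_i) = 33.0×1.43 + 699×7.86 + 1.13e-05×13.6 + 1.44×10.1 = 5556 m²/day.
Hydraulic gradient i = Δh / L = 23.9 / 1840 = 0.01299.
Q = Σ(K_i·b_i) · W · i = 5556 × 289 × 0.01299 = 20856 m³/day.

20900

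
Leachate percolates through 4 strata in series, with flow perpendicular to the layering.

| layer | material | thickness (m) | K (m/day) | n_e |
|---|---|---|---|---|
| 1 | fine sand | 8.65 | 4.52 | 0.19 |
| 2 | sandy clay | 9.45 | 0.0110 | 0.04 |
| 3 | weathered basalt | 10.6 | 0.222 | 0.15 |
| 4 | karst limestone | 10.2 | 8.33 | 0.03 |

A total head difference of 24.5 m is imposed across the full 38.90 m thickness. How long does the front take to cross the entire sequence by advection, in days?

146

With flow normal to the layers, continuity requires the same specific discharge q through every layer.
Σ(b_i/K_i) = 8.65/4.52 + 9.45/0.0110 + 10.6/0.222 + 10.2/8.33 = 910.0 d.
q = Δh / Σ(b_i/K_i) = 24.5 / 910.0 = 0.02692 m/day.
In each layer the seepage velocity is v_i = q/n_i, so the layer transit time is t_i = b_i·n_i / q:
  layer 1 (fine sand): t_1 = 8.65 × 0.19 / 0.02692 = 61.04 d
  layer 2 (sandy clay): t_2 = 9.45 × 0.04 / 0.02692 = 14.04 d
  layer 3 (weathered basalt): t_3 = 10.6 × 0.15 / 0.02692 = 59.06 d
  layer 4 (karst limestone): t_4 = 10.2 × 0.03 / 0.02692 = 11.37 d
Total t = Σ t_i = 145.5 days.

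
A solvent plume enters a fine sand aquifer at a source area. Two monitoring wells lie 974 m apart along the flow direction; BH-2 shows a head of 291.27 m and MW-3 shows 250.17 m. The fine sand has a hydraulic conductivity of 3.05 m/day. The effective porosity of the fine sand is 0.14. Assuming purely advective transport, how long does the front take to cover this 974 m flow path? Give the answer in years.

Hydraulic gradient i = (291.27 − 250.17) / 974 = 41.1 / 974 = 0.04220.
Darcy flux q = K · i = 3.050 × 0.04220 = 0.1287 m/day.
Seepage velocity v = q / n_e = 0.1287 / 0.14 = 0.9193 m/day.
Travel time t = L / v = 974 / 0.9193 = 1060 days = 2.901 years.

2.90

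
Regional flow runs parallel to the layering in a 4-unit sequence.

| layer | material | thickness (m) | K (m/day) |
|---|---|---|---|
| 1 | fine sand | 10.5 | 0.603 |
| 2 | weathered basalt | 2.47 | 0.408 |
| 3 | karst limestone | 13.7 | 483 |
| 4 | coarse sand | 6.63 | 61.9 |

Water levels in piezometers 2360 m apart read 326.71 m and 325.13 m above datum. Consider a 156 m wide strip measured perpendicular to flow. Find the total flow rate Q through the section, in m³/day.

735

Flow is parallel to layering, so each bed carries its own Darcy discharge and the transmissivities add.
Σ(K_i·b_i) = 0.603×10.5 + 0.408×2.47 + 483×13.7 + 61.9×6.63 = 7035 m²/day.
Hydraulic gradient i = (326.71 − 325.13) / 2360 = 1.58 / 2360 = 0.0006695.
Q = Σ(K_i·b_i) · W · i = 7035 × 156 × 0.0006695 = 734.7 m³/day.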